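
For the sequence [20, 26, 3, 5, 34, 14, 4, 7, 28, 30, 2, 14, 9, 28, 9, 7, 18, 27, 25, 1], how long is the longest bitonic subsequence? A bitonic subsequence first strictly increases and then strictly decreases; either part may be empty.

9

One longest bitonic subsequence is 3, 5, 14, 28, 30, 28, 27, 25, 1 (positions 3,4,6,9,10,14,18,19,20): it rises to 30 then falls. Length 9 is optimal.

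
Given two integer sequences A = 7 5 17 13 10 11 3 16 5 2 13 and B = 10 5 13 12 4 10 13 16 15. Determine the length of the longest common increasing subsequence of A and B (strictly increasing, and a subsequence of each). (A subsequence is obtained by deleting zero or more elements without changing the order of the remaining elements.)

A longest common strictly increasing subsequence is 5, 10, 13 (length 3); it appears in order in both A and B, and no longer such subsequence exists.

3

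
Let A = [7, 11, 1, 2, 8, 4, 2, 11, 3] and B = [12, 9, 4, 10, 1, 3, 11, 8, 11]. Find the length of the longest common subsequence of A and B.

A longest common subsequence is 11, 8, 11 (length 3); the LCS DP confirms no longer common subsequence exists.

3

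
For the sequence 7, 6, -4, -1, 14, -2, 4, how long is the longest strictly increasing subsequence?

Let dp[i] be the longest increasing subsequence ending at position i. Then dp = [1, 1, 1, 2, 3, 2, 3].
The maximum is 3; one witness is -4, -1, 14 at positions 3,4,5.

3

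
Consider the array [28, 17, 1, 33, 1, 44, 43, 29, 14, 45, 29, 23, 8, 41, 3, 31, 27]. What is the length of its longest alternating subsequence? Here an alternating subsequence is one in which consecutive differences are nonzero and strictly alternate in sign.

Track the best alternating length ending on an up-step vs a down-step at each position: up/down = 1/1, 1/2, 1/2, 3/1, 1/4, 5/1, 5/6, 5/6, 5/6, 7/1, 7/8, 7/8, 5/8, 9/8, 5/10, 11/10, 11/12.
The maximum over both is 12; one such subsequence is 28, 17, 33, 1, 44, 43, 45, 29, 41, 3, 31, 27.

12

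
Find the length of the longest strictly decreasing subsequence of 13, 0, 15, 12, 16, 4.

One longest decreasing subsequence is 13, 12, 4 (positions 1,4,6), of length 3; no longer one exists.

3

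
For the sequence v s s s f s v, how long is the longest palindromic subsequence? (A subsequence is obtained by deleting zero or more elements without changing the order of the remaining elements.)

6

One longest palindromic subsequence is vssssv (positions 1,2,3,4,6,7); it reads the same forward and backward, and the interval DP gives dp[1][7] = 6.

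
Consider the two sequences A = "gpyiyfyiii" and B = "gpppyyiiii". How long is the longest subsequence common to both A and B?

Backtracking the LCS table gives one alignment: g (A1,B1) → p (A2,B4) → y (A3,B6) → i (A4,B7) → i (A8,B8) → i (A9,B9) → i (A10,B10).
So the longest common subsequence has length 7.

7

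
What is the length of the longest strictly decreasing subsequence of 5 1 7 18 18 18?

2

Scanning left to right, the best length ending at each element is: 5→1, 1→2, 7→1, 18→1, 18→1, 18→1.
So the longest decreasing subsequence has length 2, e.g. 5, 1.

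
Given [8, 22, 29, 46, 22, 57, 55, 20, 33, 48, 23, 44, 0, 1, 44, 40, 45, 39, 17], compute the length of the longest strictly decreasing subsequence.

7

One longest decreasing subsequence is 57, 55, 48, 44, 40, 39, 17 (positions 6,7,10,12,16,18,19), of length 7; no longer one exists.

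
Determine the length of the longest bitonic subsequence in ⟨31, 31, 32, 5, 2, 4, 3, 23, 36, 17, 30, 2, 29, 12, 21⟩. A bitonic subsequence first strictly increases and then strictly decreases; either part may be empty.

One longest bitonic subsequence is 2, 4, 23, 36, 30, 29, 21 (positions 5,6,8,9,11,13,15): it rises to 36 then falls. Length 7 is optimal.

7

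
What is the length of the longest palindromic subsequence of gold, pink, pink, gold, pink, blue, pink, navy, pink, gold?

7

One longest palindromic subsequence is gold pink pink blue pink pink gold (positions 1,2,5,6,7,9,10); it reads the same forward and backward, and the interval DP gives dp[1][10] = 7.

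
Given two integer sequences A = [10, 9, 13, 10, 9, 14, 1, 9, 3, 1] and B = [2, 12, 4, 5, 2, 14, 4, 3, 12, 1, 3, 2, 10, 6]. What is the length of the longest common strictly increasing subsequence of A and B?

2

A longest common strictly increasing subsequence is 1, 3 (length 2); it appears in order in both A and B, and no longer such subsequence exists.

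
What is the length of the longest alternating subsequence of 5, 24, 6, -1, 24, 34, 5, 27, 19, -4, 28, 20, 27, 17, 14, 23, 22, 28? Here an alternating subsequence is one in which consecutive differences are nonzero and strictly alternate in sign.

14

Track the best alternating length ending on an up-step vs a down-step at each position: up/down = 1/1, 2/1, 2/3, 1/3, 4/1, 4/1, 4/5, 6/5, 6/7, 1/7, 8/5, 8/9, 10/9, 8/11, 8/11, 12/11, 12/13, 14/5.
The maximum over both is 14; one such subsequence is 5, 24, 6, 24, 5, 27, 19, 28, 20, 27, 17, 23, 22, 28.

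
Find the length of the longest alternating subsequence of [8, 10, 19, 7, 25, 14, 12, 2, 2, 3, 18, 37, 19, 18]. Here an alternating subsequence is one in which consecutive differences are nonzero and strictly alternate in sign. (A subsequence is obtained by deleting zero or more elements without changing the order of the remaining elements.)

Track the best alternating length ending on an up-step vs a down-step at each position: up/down = 1/1, 2/1, 2/1, 1/3, 4/1, 4/5, 4/5, 1/5, 1/5, 6/5, 6/5, 6/1, 6/7, 6/7.
The maximum over both is 7; one such subsequence is 8, 10, 7, 25, 14, 37, 19.

7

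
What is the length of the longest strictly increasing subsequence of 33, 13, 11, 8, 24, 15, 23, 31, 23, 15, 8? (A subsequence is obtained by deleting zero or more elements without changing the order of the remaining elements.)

One longest increasing subsequence is 13, 15, 23, 31 (positions 2,6,7,8), of length 4; no longer one exists.

4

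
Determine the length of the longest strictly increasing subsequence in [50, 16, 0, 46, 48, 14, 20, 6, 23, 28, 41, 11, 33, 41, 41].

One longest increasing subsequence is 0, 14, 20, 23, 28, 33, 41 (positions 3,6,7,9,10,13,14), of length 7; no longer one exists.

7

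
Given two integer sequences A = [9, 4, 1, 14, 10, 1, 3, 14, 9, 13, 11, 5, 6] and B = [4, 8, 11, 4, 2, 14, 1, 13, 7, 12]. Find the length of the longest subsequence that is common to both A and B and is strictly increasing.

2

For each value that appears in both, track the longest common increasing run ending there.
The best achievable length is 2; one witness is 4, 11 (A-positions 2,11, B-positions 1,3).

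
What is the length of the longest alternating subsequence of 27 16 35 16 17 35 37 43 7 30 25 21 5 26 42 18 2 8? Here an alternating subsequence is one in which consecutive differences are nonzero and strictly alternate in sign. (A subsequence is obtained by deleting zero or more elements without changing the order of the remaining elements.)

A longest alternating subsequence is 27, 16, 35, 16, 17, 7, 30, 25, 26, 2, 8 (positions 1,2,3,4,5,9,10,11,14,17,18); its 10 consecutive differences strictly alternate in sign, and length 11 is optimal.

11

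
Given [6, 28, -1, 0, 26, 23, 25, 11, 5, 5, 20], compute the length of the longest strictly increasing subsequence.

Scanning left to right, the best length ending at each element is: 6→1, 28→2, -1→1, 0→2, 26→3, 23→3, 25→4, 11→3, 5→3, 5→3, 20→4.
So the longest increasing subsequence has length 4, e.g. -1, 0, 23, 25.

4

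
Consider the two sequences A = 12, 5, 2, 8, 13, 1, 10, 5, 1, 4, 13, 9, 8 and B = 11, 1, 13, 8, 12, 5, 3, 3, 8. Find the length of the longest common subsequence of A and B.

Backtracking the LCS table gives one alignment: 12 (A1,B5) → 5 (A2,B6) → 8 (A13,B9).
So the longest common subsequence has length 3.

3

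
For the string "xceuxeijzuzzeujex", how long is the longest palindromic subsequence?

11

One longest palindromic subsequence is xeuezzzeuex (positions 1,3,4,6,9,11,12,13,14,16,17); it reads the same forward and backward, and the interval DP gives dp[1][17] = 11.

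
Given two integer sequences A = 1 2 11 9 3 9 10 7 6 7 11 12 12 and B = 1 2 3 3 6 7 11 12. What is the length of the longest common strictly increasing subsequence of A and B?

7

A longest common strictly increasing subsequence is 1, 2, 3, 6, 7, 11, 12 (length 7); it appears in order in both A and B, and no longer such subsequence exists.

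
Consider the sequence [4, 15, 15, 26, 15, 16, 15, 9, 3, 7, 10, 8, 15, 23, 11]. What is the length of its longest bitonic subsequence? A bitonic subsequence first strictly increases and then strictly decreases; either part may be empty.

One longest bitonic subsequence is 4, 15, 26, 16, 15, 10, 8 (positions 1,2,4,6,7,11,12): it rises to 26 then falls. Length 7 is optimal.

7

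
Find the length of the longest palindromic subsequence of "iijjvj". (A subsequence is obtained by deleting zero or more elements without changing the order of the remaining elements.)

One longest palindromic subsequence is jvj (positions 3,5,6); it reads the same forward and backward, and the interval DP gives dp[1][6] = 3.

3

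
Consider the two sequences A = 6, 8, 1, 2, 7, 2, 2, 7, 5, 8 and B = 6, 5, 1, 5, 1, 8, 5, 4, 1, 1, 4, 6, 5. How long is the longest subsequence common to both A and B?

Backtracking the LCS table gives one alignment: 6 (A1,B1) → 8 (A2,B6) → 1 (A3,B10) → 5 (A9,B13).
So the longest common subsequence has length 4.

4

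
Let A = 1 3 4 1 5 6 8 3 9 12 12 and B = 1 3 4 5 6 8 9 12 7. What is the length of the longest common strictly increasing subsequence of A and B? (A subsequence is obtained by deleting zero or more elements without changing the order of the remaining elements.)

8

For each value that appears in both, track the longest common increasing run ending there.
The best achievable length is 8; one witness is 1, 3, 4, 5, 6, 8, 9, 12 (A-positions 1,2,3,5,6,7,9,10, B-positions 1,2,3,4,5,6,7,8).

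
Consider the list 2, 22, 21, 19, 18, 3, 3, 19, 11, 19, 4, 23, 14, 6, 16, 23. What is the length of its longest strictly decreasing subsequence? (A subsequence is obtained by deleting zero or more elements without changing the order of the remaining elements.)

Let dp[i] be the longest decreasing subsequence ending at position i. Then dp = [1, 1, 2, 3, 4, 5, 5, 3, 5, 3, 6, 1, 5, 6, 5, 1].
The maximum is 6; one witness is 22, 21, 19, 18, 11, 4 at positions 2,3,4,5,9,11.

6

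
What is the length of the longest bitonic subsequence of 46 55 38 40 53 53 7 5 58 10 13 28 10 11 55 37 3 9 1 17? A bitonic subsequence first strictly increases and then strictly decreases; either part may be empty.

One longest bitonic subsequence is 38, 40, 53, 58, 55, 37, 9, 1 (positions 3,4,5,9,15,16,18,19): it rises to 58 then falls. Length 8 is optimal.

8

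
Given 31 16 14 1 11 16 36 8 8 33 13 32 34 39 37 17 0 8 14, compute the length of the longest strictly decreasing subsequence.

6

Let dp[i] be the longest decreasing subsequence ending at position i. Then dp = [1, 2, 3, 4, 4, 2, 1, 5, 5, 2, 4, 3, 2, 1, 2, 4, 6, 5, 5].
The maximum is 6; one witness is 31, 16, 14, 11, 8, 0 at positions 1,2,3,5,8,17.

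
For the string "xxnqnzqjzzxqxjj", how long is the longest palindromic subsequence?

7

One longest palindromic subsequence is xqzzzqx (positions 2,4,6,9,10,12,13); it reads the same forward and backward, and the interval DP gives dp[1][15] = 7.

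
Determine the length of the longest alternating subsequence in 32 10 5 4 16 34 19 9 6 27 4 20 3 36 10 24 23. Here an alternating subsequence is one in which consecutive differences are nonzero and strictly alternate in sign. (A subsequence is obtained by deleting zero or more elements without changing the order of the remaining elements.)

A longest alternating subsequence is 32, 10, 34, 19, 27, 4, 20, 3, 36, 10, 24, 23 (positions 1,2,6,7,10,11,12,13,14,15,16,17); its 11 consecutive differences strictly alternate in sign, and length 12 is optimal.

12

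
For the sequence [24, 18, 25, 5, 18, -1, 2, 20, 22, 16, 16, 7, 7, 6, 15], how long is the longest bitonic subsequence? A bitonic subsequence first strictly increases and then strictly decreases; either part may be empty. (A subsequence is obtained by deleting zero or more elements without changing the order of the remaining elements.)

7

One longest bitonic subsequence is 5, 18, 20, 22, 16, 7, 6 (positions 4,5,8,9,11,13,14): it rises to 22 then falls. Length 7 is optimal.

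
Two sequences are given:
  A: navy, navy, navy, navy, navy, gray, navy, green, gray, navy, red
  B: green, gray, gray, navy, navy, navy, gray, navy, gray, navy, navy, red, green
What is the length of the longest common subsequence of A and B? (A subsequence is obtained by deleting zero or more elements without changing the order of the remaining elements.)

Backtracking the LCS table gives one alignment: navy (A1,B4) → navy (A2,B5) → navy (A3,B6) → navy (A5,B8) → gray (A6,B9) → navy (A7,B10) → navy (A10,B11) → red (A11,B12).
So the longest common subsequence has length 8.

8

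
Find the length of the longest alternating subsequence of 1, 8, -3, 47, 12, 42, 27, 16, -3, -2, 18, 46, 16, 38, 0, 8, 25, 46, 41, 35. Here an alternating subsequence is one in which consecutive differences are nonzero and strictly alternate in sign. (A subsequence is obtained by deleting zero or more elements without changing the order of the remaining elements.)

A longest alternating subsequence is 1, 8, -3, 47, 12, 42, 16, 18, 16, 38, 0, 46, 41 (positions 1,2,3,4,5,6,8,11,13,14,15,18,19); its 12 consecutive differences strictly alternate in sign, and length 13 is optimal.

13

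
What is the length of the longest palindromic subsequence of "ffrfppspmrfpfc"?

One longest palindromic subsequence is ffrpsprff (positions 1,2,3,6,7,8,10,11,13); it reads the same forward and backward, and the interval DP gives dp[1][14] = 9.

9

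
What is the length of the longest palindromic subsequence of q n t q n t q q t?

Using dp[i][j] = 2 + dp[i+1][j−1] if the ends match, else max(dp[i+1][j], dp[i][j−1]):
dp[1][9] = 5. A witness is tqqqt at positions 3,4,7,8,9.

5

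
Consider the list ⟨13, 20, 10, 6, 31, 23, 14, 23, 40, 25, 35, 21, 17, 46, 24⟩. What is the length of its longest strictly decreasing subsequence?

4

One longest decreasing subsequence is 31, 23, 21, 17 (positions 5,6,12,13), of length 4; no longer one exists.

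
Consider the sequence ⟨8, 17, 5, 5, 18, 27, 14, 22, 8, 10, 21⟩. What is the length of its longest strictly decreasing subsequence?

3

Let dp[i] be the longest decreasing subsequence ending at position i. Then dp = [1, 1, 2, 2, 1, 1, 2, 2, 3, 3, 3].
The maximum is 3; one witness is 17, 14, 8 at positions 2,7,9.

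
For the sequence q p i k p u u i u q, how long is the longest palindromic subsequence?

6

One longest palindromic subsequence is qiuuiq (positions 1,3,6,7,8,10); it reads the same forward and backward, and the interval DP gives dp[1][10] = 6.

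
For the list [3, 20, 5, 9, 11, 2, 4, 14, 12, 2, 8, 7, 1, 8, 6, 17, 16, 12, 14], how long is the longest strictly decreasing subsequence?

Scanning left to right, the best length ending at each element is: 3→1, 20→1, 5→2, 9→2, 11→2, 2→3, 4→3, 14→2, 12→3, 2→4, 8→4, 7→5, 1→6, 8→4, 6→6, 17→2, 16→3, 12→4, 14→4.
So the longest decreasing subsequence has length 6, e.g. 20, 14, 12, 8, 7, 1.

6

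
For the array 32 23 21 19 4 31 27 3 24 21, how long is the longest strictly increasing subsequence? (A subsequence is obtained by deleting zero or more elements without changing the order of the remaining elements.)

2

Let dp[i] be the longest increasing subsequence ending at position i. Then dp = [1, 1, 1, 1, 1, 2, 2, 1, 2, 2].
The maximum is 2; one witness is 23, 31 at positions 2,6.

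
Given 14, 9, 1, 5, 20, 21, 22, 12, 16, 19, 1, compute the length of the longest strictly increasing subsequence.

5

One longest increasing subsequence is 1, 5, 20, 21, 22 (positions 3,4,5,6,7), of length 5; no longer one exists.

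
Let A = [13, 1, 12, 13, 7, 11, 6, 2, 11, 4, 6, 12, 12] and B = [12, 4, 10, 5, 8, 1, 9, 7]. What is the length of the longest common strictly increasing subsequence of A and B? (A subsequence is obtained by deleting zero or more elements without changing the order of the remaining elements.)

A longest common strictly increasing subsequence is 1, 7 (length 2); it appears in order in both A and B, and no longer such subsequence exists.

2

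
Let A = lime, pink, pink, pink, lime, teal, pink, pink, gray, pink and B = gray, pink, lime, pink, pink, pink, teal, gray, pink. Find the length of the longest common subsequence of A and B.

Backtracking the LCS table gives one alignment: lime (A1,B3) → pink (A2,B4) → pink (A3,B5) → pink (A4,B6) → teal (A6,B7) → gray (A9,B8) → pink (A10,B9).
So the longest common subsequence has length 7.

7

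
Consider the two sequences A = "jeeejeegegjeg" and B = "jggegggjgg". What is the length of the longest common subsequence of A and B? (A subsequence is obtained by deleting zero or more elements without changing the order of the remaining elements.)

6

A longest common subsequence is jeggjg (length 6); the LCS DP confirms no longer common subsequence exists.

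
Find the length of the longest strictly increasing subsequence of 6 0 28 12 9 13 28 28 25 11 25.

4

Scanning left to right, the best length ending at each element is: 6→1, 0→1, 28→2, 12→2, 9→2, 13→3, 28→4, 28→4, 25→4, 11→3, 25→4.
So the longest increasing subsequence has length 4, e.g. 6, 12, 13, 28.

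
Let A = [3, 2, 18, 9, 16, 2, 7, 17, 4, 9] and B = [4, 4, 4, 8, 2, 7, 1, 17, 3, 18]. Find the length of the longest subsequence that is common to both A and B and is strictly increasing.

3

A longest common strictly increasing subsequence is 2, 7, 17 (length 3); it appears in order in both A and B, and no longer such subsequence exists.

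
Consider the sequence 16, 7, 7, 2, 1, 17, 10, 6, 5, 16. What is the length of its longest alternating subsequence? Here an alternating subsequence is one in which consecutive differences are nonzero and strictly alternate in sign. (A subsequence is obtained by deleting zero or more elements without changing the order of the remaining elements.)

5

Track the best alternating length ending on an up-step vs a down-step at each position: up/down = 1/1, 1/2, 1/2, 1/2, 1/2, 3/1, 3/4, 3/4, 3/4, 5/4.
The maximum over both is 5; one such subsequence is 16, 7, 17, 10, 16.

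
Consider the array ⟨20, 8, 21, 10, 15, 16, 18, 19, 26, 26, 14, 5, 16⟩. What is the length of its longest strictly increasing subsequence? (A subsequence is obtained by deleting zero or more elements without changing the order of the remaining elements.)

7

Let dp[i] be the longest increasing subsequence ending at position i. Then dp = [1, 1, 2, 2, 3, 4, 5, 6, 7, 7, 3, 1, 4].
The maximum is 7; one witness is 8, 10, 15, 16, 18, 19, 26 at positions 2,4,5,6,7,8,9.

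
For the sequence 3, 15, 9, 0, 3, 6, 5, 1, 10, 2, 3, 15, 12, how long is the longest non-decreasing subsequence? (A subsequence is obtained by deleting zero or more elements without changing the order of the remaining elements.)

5

Let dp[i] be the longest non-decreasing subsequence ending at position i. Then dp = [1, 2, 2, 1, 2, 3, 3, 2, 4, 3, 4, 5, 5].
The maximum is 5; one witness is 3, 3, 6, 10, 15 at positions 1,5,6,9,12.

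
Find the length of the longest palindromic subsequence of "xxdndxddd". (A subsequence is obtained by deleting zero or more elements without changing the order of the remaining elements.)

5

One longest palindromic subsequence is ddddd (positions 3,5,7,8,9); it reads the same forward and backward, and the interval DP gives dp[1][9] = 5.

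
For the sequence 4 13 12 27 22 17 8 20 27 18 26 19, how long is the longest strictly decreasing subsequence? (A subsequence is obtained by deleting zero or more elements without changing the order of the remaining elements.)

4

Let dp[i] be the longest decreasing subsequence ending at position i. Then dp = [1, 1, 2, 1, 2, 3, 4, 3, 1, 4, 2, 4].
The maximum is 4; one witness is 27, 22, 17, 8 at positions 4,5,6,7.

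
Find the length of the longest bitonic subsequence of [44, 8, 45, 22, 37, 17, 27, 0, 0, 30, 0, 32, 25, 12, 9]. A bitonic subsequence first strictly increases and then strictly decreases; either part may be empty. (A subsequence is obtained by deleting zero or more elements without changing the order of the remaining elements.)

One longest bitonic subsequence is 8, 22, 27, 30, 32, 25, 12, 9 (positions 2,4,7,10,12,13,14,15): it rises to 32 then falls. Length 8 is optimal.

8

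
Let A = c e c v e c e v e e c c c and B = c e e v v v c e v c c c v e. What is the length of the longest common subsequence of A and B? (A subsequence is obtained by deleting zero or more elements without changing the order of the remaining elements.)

9

A longest common subsequence is cevcevccc (length 9); the LCS DP confirms no longer common subsequence exists.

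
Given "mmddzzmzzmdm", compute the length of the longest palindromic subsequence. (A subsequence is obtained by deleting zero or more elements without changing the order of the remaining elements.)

One longest palindromic subsequence is mdzzmzzdm (positions 1,3,5,6,7,8,9,11,12); it reads the same forward and backward, and the interval DP gives dp[1][12] = 9.

9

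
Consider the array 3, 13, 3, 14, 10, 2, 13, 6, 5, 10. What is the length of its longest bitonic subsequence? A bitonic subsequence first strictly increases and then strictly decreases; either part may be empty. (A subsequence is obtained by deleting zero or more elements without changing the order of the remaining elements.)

One longest bitonic subsequence is 3, 13, 14, 13, 6, 5 (positions 1,2,4,7,8,9): it rises to 14 then falls. Length 6 is optimal.

6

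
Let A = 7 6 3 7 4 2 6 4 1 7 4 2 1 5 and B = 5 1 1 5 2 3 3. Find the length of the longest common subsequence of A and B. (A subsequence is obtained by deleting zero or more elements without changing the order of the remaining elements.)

Backtracking the LCS table gives one alignment: 1 (A9,B2) → 1 (A13,B3) → 5 (A14,B4).
So the longest common subsequence has length 3.

3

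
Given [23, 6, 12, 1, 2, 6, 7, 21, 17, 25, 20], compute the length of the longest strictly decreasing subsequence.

Scanning left to right, the best length ending at each element is: 23→1, 6→2, 12→2, 1→3, 2→3, 6→3, 7→3, 21→2, 17→3, 25→1, 20→3.
So the longest decreasing subsequence has length 3, e.g. 23, 6, 1.

3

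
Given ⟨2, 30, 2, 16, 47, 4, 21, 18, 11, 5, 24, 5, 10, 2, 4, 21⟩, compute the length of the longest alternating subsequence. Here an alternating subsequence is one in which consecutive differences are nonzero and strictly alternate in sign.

12

Track the best alternating length ending on an up-step vs a down-step at each position: up/down = 1/1, 2/1, 1/3, 4/3, 4/1, 4/5, 6/5, 6/7, 6/7, 6/7, 8/5, 6/9, 10/9, 1/11, 12/11, 12/9.
The maximum over both is 12; one such subsequence is 2, 30, 2, 16, 4, 21, 18, 24, 5, 10, 2, 4.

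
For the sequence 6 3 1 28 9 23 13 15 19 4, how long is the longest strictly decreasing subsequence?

4

Scanning left to right, the best length ending at each element is: 6→1, 3→2, 1→3, 28→1, 9→2, 23→2, 13→3, 15→3, 19→3, 4→4.
So the longest decreasing subsequence has length 4, e.g. 28, 23, 13, 4.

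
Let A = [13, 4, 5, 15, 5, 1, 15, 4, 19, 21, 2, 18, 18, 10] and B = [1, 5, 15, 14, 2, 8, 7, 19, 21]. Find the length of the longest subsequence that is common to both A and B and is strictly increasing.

A longest common strictly increasing subsequence is 5, 15, 19, 21 (length 4); it appears in order in both A and B, and no longer such subsequence exists.

4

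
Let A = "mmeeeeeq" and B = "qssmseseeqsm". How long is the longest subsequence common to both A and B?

5

Backtracking the LCS table gives one alignment: m (A1,B4) → e (A3,B6) → e (A6,B8) → e (A7,B9) → q (A8,B10).
So the longest common subsequence has length 5.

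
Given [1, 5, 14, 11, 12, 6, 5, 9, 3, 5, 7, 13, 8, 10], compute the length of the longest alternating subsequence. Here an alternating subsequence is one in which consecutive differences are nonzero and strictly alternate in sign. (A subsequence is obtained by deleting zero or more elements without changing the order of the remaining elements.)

A longest alternating subsequence is 1, 14, 11, 12, 6, 9, 3, 13, 8, 10 (positions 1,3,4,5,6,8,9,12,13,14); its 9 consecutive differences strictly alternate in sign, and length 10 is optimal.

10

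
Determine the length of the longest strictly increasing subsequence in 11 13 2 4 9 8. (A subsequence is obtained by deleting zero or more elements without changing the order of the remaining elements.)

Let dp[i] be the longest increasing subsequence ending at position i. Then dp = [1, 2, 1, 2, 3, 3].
The maximum is 3; one witness is 2, 4, 9 at positions 3,4,5.

3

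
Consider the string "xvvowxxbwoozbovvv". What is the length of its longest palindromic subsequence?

10

One longest palindromic subsequence is vvoboobovv (positions 2,3,4,8,10,11,13,14,16,17); it reads the same forward and backward, and the interval DP gives dp[1][17] = 10.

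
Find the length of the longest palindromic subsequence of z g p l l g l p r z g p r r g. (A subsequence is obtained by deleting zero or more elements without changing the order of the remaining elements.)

Using dp[i][j] = 2 + dp[i+1][j−1] if the ends match, else max(dp[i+1][j], dp[i][j−1]):
dp[1][15] = 7. A witness is gpgzgpg at positions 2,3,6,10,11,12,15.

7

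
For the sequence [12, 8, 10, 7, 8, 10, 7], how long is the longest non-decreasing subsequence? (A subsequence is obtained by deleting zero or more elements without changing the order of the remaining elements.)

3

One longest non-decreasing subsequence is 8, 10, 10 (positions 2,3,6), of length 3; no longer one exists.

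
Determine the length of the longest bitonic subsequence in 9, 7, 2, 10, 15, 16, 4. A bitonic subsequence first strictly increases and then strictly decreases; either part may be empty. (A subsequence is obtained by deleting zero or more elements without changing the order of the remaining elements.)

One longest bitonic subsequence is 9, 10, 15, 16, 4 (positions 1,4,5,6,7): it rises to 16 then falls. Length 5 is optimal.

5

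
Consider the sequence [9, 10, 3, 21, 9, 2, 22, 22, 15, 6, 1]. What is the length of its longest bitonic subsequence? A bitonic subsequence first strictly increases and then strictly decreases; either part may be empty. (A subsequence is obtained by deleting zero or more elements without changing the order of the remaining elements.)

Let inc[i] be the LIS ending at i and dec[i] the longest strictly decreasing subsequence starting at i. inc = [1, 2, 1, 3, 2, 1, 4, 4, 3, 2, 1], dec = [4, 4, 3, 4, 3, 2, 4, 4, 3, 2, 1].
max_i inc[i]+dec[i]−1 = 7, with one witness 9, 10, 21, 22, 15, 6, 1.

7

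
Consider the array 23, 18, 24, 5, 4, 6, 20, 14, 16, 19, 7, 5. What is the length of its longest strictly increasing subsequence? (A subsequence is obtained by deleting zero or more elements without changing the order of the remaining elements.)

Let dp[i] be the longest increasing subsequence ending at position i. Then dp = [1, 1, 2, 1, 1, 2, 3, 3, 4, 5, 3, 2].
The maximum is 5; one witness is 5, 6, 14, 16, 19 at positions 4,6,8,9,10.

5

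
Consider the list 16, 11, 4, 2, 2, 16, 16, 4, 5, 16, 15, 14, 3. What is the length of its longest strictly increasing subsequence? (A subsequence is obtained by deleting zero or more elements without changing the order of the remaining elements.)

Scanning left to right, the best length ending at each element is: 16→1, 11→1, 4→1, 2→1, 2→1, 16→2, 16→2, 4→2, 5→3, 16→4, 15→4, 14→4, 3→2.
So the longest increasing subsequence has length 4, e.g. 2, 4, 5, 16.

4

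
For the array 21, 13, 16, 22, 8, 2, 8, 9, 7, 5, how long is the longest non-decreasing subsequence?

One longest non-decreasing subsequence is 13, 16, 22 (positions 2,3,4), of length 3; no longer one exists.

3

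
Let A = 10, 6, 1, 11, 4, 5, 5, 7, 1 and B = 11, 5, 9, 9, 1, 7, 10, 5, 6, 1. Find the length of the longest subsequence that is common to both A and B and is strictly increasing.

For each value that appears in both, track the longest common increasing run ending there.
The best achievable length is 2; one witness is 5, 7 (A-positions 6,8, B-positions 2,6).

2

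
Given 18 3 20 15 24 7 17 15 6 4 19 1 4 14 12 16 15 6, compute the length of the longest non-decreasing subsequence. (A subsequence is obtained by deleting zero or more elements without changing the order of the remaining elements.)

Scanning left to right, the best length ending at each element is: 18→1, 3→1, 20→2, 15→2, 24→3, 7→2, 17→3, 15→3, 6→2, 4→2, 19→4, 1→1, 4→3, 14→4, 12→4, 16→5, 15→5, 6→4.
So the longest non-decreasing subsequence has length 5, e.g. 3, 4, 4, 14, 16.

5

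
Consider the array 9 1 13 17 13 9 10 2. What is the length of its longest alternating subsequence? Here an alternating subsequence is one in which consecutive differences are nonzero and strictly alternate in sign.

Track the best alternating length ending on an up-step vs a down-step at each position: up/down = 1/1, 1/2, 3/1, 3/1, 3/4, 3/4, 5/4, 3/6.
The maximum over both is 6; one such subsequence is 9, 1, 13, 9, 10, 2.

6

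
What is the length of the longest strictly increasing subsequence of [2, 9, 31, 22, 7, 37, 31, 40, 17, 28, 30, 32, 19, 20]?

6

One longest increasing subsequence is 2, 9, 22, 28, 30, 32 (positions 1,2,4,10,11,12), of length 6; no longer one exists.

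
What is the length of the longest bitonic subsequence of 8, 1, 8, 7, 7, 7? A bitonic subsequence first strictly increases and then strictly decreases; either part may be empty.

Let inc[i] be the LIS ending at i and dec[i] the longest strictly decreasing subsequence starting at i. inc = [1, 1, 2, 2, 2, 2], dec = [2, 1, 2, 1, 1, 1].
max_i inc[i]+dec[i]−1 = 3, with one witness 1, 8, 7.

3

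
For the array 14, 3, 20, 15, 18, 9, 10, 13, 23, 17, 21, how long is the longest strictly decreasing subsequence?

Scanning left to right, the best length ending at each element is: 14→1, 3→2, 20→1, 15→2, 18→2, 9→3, 10→3, 13→3, 23→1, 17→3, 21→2.
So the longest decreasing subsequence has length 3, e.g. 20, 15, 9.

3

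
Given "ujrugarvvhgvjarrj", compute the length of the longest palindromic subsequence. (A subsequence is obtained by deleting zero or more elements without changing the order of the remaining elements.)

9

One longest palindromic subsequence is jrrvgvrrj (positions 2,3,7,9,11,12,15,16,17); it reads the same forward and backward, and the interval DP gives dp[1][17] = 9.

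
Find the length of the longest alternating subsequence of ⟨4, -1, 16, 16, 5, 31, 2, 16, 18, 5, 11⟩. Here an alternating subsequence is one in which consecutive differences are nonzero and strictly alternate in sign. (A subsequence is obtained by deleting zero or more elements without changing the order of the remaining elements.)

A longest alternating subsequence is 4, -1, 16, 5, 31, 2, 16, 5, 11 (positions 1,2,3,5,6,7,8,10,11); its 8 consecutive differences strictly alternate in sign, and length 9 is optimal.

9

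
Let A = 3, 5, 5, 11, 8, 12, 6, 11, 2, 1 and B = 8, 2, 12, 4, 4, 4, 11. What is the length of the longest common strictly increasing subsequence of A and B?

2

A longest common strictly increasing subsequence is 8, 12 (length 2); it appears in order in both A and B, and no longer such subsequence exists.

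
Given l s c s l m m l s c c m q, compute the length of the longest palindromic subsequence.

8

One longest palindromic subsequence is cslmmlsc (positions 3,4,5,6,7,8,9,11); it reads the same forward and backward, and the interval DP gives dp[1][13] = 8.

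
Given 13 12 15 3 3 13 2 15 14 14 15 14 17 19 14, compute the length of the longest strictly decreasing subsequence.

4

Scanning left to right, the best length ending at each element is: 13→1, 12→2, 15→1, 3→3, 3→3, 13→2, 2→4, 15→1, 14→2, 14→2, 15→1, 14→2, 17→1, 19→1, 14→2.
So the longest decreasing subsequence has length 4, e.g. 13, 12, 3, 2.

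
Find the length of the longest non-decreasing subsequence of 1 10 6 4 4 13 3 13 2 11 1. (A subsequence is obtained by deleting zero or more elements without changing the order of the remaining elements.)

5

One longest non-decreasing subsequence is 1, 4, 4, 13, 13 (positions 1,4,5,6,8), of length 5; no longer one exists.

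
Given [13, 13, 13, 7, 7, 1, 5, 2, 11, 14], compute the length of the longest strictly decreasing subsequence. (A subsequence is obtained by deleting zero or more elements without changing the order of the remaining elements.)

4

One longest decreasing subsequence is 13, 7, 5, 2 (positions 1,4,7,8), of length 4; no longer one exists.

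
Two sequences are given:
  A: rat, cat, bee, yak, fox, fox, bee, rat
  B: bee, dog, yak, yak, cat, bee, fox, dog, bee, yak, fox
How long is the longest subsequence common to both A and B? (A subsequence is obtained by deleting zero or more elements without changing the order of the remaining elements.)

Backtracking the LCS table gives one alignment: cat (A2,B5) → bee (A3,B9) → yak (A4,B10) → fox (A6,B11).
So the longest common subsequence has length 4.

4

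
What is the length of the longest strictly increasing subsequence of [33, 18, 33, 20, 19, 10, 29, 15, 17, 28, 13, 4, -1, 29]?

Scanning left to right, the best length ending at each element is: 33→1, 18→1, 33→2, 20→2, 19→2, 10→1, 29→3, 15→2, 17→3, 28→4, 13→2, 4→1, -1→1, 29→5.
So the longest increasing subsequence has length 5, e.g. 10, 15, 17, 28, 29.

5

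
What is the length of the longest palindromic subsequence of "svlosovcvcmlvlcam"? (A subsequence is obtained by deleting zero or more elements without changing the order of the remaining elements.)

7

One longest palindromic subsequence is lvcvcvl (positions 3,7,8,9,10,13,14); it reads the same forward and backward, and the interval DP gives dp[1][17] = 7.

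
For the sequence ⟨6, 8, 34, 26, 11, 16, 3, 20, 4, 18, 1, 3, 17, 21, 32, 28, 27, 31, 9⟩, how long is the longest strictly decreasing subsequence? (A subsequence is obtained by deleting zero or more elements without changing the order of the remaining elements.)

6

Let dp[i] be the longest decreasing subsequence ending at position i. Then dp = [1, 1, 1, 2, 3, 3, 4, 3, 4, 4, 5, 5, 5, 3, 2, 3, 4, 3, 6].
The maximum is 6; one witness is 34, 26, 20, 18, 17, 9 at positions 3,4,8,10,13,19.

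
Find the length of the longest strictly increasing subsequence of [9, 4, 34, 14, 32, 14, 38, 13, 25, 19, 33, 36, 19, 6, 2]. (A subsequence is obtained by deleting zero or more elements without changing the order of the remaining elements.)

5

Scanning left to right, the best length ending at each element is: 9→1, 4→1, 34→2, 14→2, 32→3, 14→2, 38→4, 13→2, 25→3, 19→3, 33→4, 36→5, 19→3, 6→2, 2→1.
So the longest increasing subsequence has length 5, e.g. 9, 14, 32, 33, 36.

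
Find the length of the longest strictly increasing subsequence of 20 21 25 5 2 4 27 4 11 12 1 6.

Scanning left to right, the best length ending at each element is: 20→1, 21→2, 25→3, 5→1, 2→1, 4→2, 27→4, 4→2, 11→3, 12→4, 1→1, 6→3.
So the longest increasing subsequence has length 4, e.g. 20, 21, 25, 27.

4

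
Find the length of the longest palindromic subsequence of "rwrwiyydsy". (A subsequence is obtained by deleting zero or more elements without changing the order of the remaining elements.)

One longest palindromic subsequence is ysy (positions 6,9,10); it reads the same forward and backward, and the interval DP gives dp[1][10] = 3.

3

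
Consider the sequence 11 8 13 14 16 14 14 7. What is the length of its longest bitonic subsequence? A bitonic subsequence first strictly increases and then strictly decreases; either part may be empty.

6

Let inc[i] be the LIS ending at i and dec[i] the longest strictly decreasing subsequence starting at i. inc = [1, 1, 2, 3, 4, 3, 3, 1], dec = [3, 2, 2, 2, 3, 2, 2, 1].
max_i inc[i]+dec[i]−1 = 6, with one witness 11, 13, 14, 16, 14, 7.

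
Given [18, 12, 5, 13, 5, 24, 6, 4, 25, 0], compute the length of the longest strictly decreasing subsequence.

Scanning left to right, the best length ending at each element is: 18→1, 12→2, 5→3, 13→2, 5→3, 24→1, 6→3, 4→4, 25→1, 0→5.
So the longest decreasing subsequence has length 5, e.g. 18, 12, 5, 4, 0.

5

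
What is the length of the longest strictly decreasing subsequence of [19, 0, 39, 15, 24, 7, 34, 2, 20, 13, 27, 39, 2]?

One longest decreasing subsequence is 39, 24, 20, 13, 2 (positions 3,5,9,10,13), of length 5; no longer one exists.

5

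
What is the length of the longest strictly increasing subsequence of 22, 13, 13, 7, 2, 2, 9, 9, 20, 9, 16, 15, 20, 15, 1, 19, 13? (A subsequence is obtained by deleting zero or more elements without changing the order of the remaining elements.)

4

One longest increasing subsequence is 7, 9, 16, 20 (positions 4,7,11,13), of length 4; no longer one exists.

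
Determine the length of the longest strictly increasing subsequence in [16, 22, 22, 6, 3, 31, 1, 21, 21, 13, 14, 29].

4

Let dp[i] be the longest increasing subsequence ending at position i. Then dp = [1, 2, 2, 1, 1, 3, 1, 2, 2, 2, 3, 4].
The maximum is 4; one witness is 6, 13, 14, 29 at positions 4,10,11,12.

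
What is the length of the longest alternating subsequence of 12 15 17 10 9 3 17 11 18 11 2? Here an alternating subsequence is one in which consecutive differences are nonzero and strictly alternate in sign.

Track the best alternating length ending on an up-step vs a down-step at each position: up/down = 1/1, 2/1, 2/1, 1/3, 1/3, 1/3, 4/1, 4/5, 6/1, 4/7, 1/7.
The maximum over both is 7; one such subsequence is 12, 15, 10, 17, 11, 18, 11.

7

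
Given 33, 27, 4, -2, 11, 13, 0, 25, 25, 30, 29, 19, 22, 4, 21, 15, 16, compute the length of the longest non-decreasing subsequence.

6

One longest non-decreasing subsequence is 4, 11, 13, 25, 25, 30 (positions 3,5,6,8,9,10), of length 6; no longer one exists.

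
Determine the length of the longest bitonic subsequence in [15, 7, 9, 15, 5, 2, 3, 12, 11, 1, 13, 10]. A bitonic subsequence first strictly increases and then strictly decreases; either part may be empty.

6

Let inc[i] be the LIS ending at i and dec[i] the longest strictly decreasing subsequence starting at i. inc = [1, 1, 2, 3, 1, 1, 2, 3, 3, 1, 4, 3], dec = [5, 4, 4, 4, 3, 2, 2, 3, 2, 1, 2, 1].
max_i inc[i]+dec[i]−1 = 6, with one witness 7, 9, 15, 12, 11, 10.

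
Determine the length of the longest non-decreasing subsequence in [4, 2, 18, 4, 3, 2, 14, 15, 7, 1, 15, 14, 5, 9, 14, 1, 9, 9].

Let dp[i] be the longest non-decreasing subsequence ending at position i. Then dp = [1, 1, 2, 2, 2, 2, 3, 4, 3, 1, 5, 4, 3, 4, 5, 2, 5, 6].
The maximum is 6; one witness is 4, 4, 7, 9, 9, 9 at positions 1,4,9,14,17,18.

6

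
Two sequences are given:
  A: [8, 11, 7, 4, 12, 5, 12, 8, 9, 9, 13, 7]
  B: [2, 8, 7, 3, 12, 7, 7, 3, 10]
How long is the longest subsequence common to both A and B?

4

Backtracking the LCS table gives one alignment: 8 (A1,B2) → 7 (A3,B3) → 12 (A5,B5) → 7 (A12,B7).
So the longest common subsequence has length 4.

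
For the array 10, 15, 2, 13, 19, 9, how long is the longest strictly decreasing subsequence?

3

One longest decreasing subsequence is 15, 13, 9 (positions 2,4,6), of length 3; no longer one exists.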